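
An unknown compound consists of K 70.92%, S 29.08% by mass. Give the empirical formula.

Assume 100 g: 70.92 g K, 29.08 g S.
K: 70.92 g ÷ 39.10 g/mol = 1.814 mol
S: 29.08 g ÷ 32.07 g/mol = 0.9068 mol
Ratios (÷ 0.9068): K 2.000, S 1.000
→ K2S

K2S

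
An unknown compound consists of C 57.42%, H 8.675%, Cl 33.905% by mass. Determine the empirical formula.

Assume 100 g: 57.42 g C, 8.675 g H, 33.905 g Cl.
C: 57.42 g ÷ 12.01 g/mol = 4.781 mol
H: 8.675 g ÷ 1.008 g/mol = 8.606 mol
Cl: 33.905 g ÷ 35.45 g/mol = 0.9564 mol
Ratios (÷ 0.9564): C 4.999, H 8.998, Cl 1.000
≈ 5:9:1 → C5H9Cl

C5H9Cl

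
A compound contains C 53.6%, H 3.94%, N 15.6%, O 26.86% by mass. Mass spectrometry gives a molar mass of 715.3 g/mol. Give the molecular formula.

Assume 100 g: 53.6 g C, 3.94 g H, 15.6 g N, 26.86 g O.
C: 53.6 g ÷ 12.01 g/mol = 4.463 mol
H: 3.94 g ÷ 1.008 g/mol = 3.909 mol
N: 15.6 g ÷ 14.01 g/mol = 1.113 mol
O: 26.86 g ÷ 16.00 g/mol = 1.679 mol
Divide by the smallest (1.113 mol N): C 4.008, H 3.510, N 1.000, O 1.508
Multiply by 2: C 8.02, H 7.02, N 2.00, O 3.02 → C8H7N2O3
Empirical-formula mass = 179.16 g/mol
n = 715.3 / 179.16 = 3.99 ≈ 4
Molecular formula = (C8H7N2O3)×4 = C32H28N8O12

C32H28N8O12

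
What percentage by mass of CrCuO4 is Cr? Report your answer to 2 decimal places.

28.96%

Molar mass = 1(52.00) + 1(63.55) + 4(16.00) = 179.550 g/mol
Mass of Cr per mole = 1 × 52.00 = 52.000 g
% Cr = 52.000 / 179.550 × 100 = 28.96%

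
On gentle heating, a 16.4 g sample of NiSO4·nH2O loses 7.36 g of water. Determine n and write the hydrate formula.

NiSO4·7H2O

Mass of anhydrous NiSO4 = 16.4 − 7.36 = 9.04 g
mol H2O = 7.36 / 18.02 = 0.4084
Molar mass of NiSO4 = 154.76 g/mol → mol NiSO4 = 9.04 / 154.76 = 0.05841
n = 0.4084 / 0.05841 = 6.99 ≈ 7 → NiSO4·7H2O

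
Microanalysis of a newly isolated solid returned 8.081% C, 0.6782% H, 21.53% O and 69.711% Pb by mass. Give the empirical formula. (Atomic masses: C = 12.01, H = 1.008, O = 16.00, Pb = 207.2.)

C2H2O4Pb

Assume 100 g: 8.081 g C, 0.6782 g H, 21.53 g O, 69.711 g Pb.
C: 8.081 g ÷ 12.01 g/mol = 0.6729 mol
H: 0.6782 g ÷ 1.008 g/mol = 0.6728 mol
O: 21.53 g ÷ 16.00 g/mol = 1.346 mol
Pb: 69.711 g ÷ 207.2 g/mol = 0.3364 mol
Ratios (÷ 0.3364): C 2.000, H 2.000, O 4.000, Pb 1.000
Ratio ≈ 2:2:4:1, so the empirical formula is C2H2O4Pb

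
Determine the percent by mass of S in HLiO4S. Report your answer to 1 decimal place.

Molar mass = 1(1.008) + 1(6.94) + 4(16.00) + 1(32.07) = 104.018 g/mol
Mass of S per mole = 1 × 32.07 = 32.070 g
% S = 32.070 / 104.018 × 100 = 30.8%

30.8%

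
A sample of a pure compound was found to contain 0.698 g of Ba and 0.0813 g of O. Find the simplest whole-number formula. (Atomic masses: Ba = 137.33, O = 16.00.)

BaO

Ba: 0.698 g ÷ 137.33 g/mol = 0.005083 mol
O: 0.0813 g ÷ 16.00 g/mol = 0.005081 mol
Divide by the smallest (0.005081 mol O): Ba 1.000, O 1.000
≈ 1:1 → BaO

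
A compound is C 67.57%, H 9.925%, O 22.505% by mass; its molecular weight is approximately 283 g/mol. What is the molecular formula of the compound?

Assume 100 g: 67.57 g C, 9.925 g H, 22.505 g O.
n(C) = 67.57/12.01 = 5.626, n(H) = 9.925/1.008 = 9.846, n(O) = 22.505/16.00 = 1.407
Ratios (÷ 1.407): C 4.000, H 7.000, O 1.000
≈ 4:7:1 → C4H7O
Empirical-formula mass = 71.10 g/mol
n = 283 / 71.10 = 3.98 ≈ 4
Molecular formula = (C4H7O)×4 = C16H28O4

C16H28O4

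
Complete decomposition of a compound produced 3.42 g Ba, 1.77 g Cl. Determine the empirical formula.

n(Ba) = 3.42/137.33 = 0.0249, n(Cl) = 1.77/35.45 = 0.04993
Ratios (÷ 0.0249): Ba 1.000, Cl 2.005
≈ 1:2 → BaCl2

BaCl2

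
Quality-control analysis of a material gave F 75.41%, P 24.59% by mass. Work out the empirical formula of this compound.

Assume 100 g: 75.41 g F, 24.59 g P.
F: 75.41 g ÷ 19.00 g/mol = 3.969 mol
P: 24.59 g ÷ 30.97 g/mol = 0.794 mol
Divide by the smallest (0.794 mol P): F 4.999, P 1.000
Ratio ≈ 5:1, so the empirical formula is F5P

F5P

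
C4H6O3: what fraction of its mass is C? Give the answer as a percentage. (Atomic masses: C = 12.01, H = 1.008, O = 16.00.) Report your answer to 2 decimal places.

Molar mass = 4(12.01) + 6(1.008) + 3(16.00) = 102.088 g/mol
Mass of C per mole = 4 × 12.01 = 48.040 g
% C = 48.040 / 102.088 × 100 = 47.06%

47.06%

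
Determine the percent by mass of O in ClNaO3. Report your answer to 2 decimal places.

45.10%

Molar mass = 1(35.45) + 1(22.99) + 3(16.00) = 106.440 g/mol
Mass of O per mole = 3 × 16.00 = 48.000 g
% O = 48.000 / 106.440 × 100 = 45.10%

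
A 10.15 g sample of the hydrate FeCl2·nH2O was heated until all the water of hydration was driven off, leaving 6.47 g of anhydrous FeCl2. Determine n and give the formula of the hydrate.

FeCl2·4H2O

Mass of water lost = 10.15 − 6.47 = 3.68 g → 3.68 / 18.02 = 0.2042 mol H2O
Molar mass of FeCl2 = 126.75 g/mol → mol FeCl2 = 6.47 / 126.75 = 0.05105
n = 0.2042 / 0.05105 = 4.00 ≈ 4 → FeCl2·4H2O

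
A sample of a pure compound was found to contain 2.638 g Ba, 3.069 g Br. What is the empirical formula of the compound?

BaBr2

Ba: 2.638 g ÷ 137.33 g/mol = 0.01921 mol
Br: 3.069 g ÷ 79.90 g/mol = 0.03841 mol
Ratios (÷ 0.01921): Ba 1.000, Br 2.000
Ratio ≈ 1:2, so the empirical formula is BaBr2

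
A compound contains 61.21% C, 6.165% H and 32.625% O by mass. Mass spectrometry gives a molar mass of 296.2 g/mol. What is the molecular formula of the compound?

C15H18O6

Assume 100 g: 61.21 g C, 6.165 g H, 32.625 g O.
Moles — C: 61.21 / 12.01 = 5.097 mol; H: 6.165 / 1.008 = 6.116 mol; O: 32.625 / 16.00 = 2.039 mol
Ratios (÷ 2.039): C 2.499, H 2.999, O 1.000
Multiply by 2: C 5.00, H 6.00, O 2.00 → C5H6O2
Empirical-formula mass = 98.10 g/mol
n = 296.2 / 98.10 = 3.02 ≈ 3
Molecular formula = (C5H6O2)×3 = C15H18O6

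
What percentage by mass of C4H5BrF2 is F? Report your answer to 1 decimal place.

Molar mass = 4(12.01) + 5(1.008) + 1(79.90) + 2(19.00) = 170.980 g/mol
Mass of F per mole = 2 × 19.00 = 38.000 g
% F = 38.000 / 170.980 × 100 = 22.2%

22.2%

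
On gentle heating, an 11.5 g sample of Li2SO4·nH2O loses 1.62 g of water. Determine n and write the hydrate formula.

Li2SO4·H2O

Mass of anhydrous Li2SO4 = 11.5 − 1.62 = 9.88 g
mol H2O = 1.62 / 18.02 = 0.0899
Molar mass of Li2SO4 = 109.95 g/mol → mol Li2SO4 = 9.88 / 109.95 = 0.08986
n = 0.0899 / 0.08986 = 1.00 ≈ 1 → Li2SO4·H2O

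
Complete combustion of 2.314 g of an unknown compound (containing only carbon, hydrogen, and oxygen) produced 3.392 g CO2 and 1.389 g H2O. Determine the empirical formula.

CH2O

mol C = 3.392 / 44.01 = 0.07707; mass C = 0.07707 × 12.01 = 0.9257 g
mol H = 2 × (1.389 / 18.02) = 0.1542; mass H = 0.1542 × 1.008 = 0.1554 g
mass O = 2.314 − (1.081) = 1.233 g → mol O = 0.07706
Ratios (÷ 0.07706): C 1.000, H 2.001, O 1.000
→ CH2O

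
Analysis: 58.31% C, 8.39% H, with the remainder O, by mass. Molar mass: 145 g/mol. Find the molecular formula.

Assume 100 g: 58.31 g C, 8.39 g H, 33.3 g O.
Moles — C: 58.31 / 12.01 = 4.855 mol; H: 8.39 / 1.008 = 8.323 mol; O: 33.3 / 16.00 = 2.081 mol
Smallest is O at 2.081 mol; normalising gives C 2.333, H 3.999, O 1.000
Scaling by 3: C 7.00, H 12.00, O 3.00 → C7H12O3
Empirical-formula mass = 144.17 g/mol
n = 145 / 144.17 = 1.01 ≈ 1
Molecular formula = empirical formula = C7H12O3

C7H12O3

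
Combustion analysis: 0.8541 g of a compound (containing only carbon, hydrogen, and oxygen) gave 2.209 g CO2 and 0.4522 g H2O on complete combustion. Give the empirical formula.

mol C = 2.209 / 44.01 = 0.05019; mass C = 0.05019 × 12.01 = 0.6028 g
mol H = 2 × (0.4522 / 18.02) = 0.05019; mass H = 0.05019 × 1.008 = 0.05059 g
mass O = 0.8541 − (0.6534) = 0.2007 g → mol O = 0.01254
Divide by the smallest (0.01254 mol O): C 4.002, H 4.001, O 1.000
→ C4H4O

C4H4O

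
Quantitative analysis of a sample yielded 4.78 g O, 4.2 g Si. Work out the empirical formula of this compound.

O2Si

n(O) = 4.78/16.00 = 0.2988, n(Si) = 4.2/28.09 = 0.1495
Ratios (÷ 0.1495): O 1.998, Si 1.000
Ratio ≈ 2:1, so the empirical formula is O2Si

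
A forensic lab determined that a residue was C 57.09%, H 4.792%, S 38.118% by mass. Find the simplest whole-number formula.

C4H4S

Assume 100 g: 57.09 g C, 4.792 g H, 38.118 g S.
n(C) = 57.09/12.01 = 4.754, n(H) = 4.792/1.008 = 4.754, n(S) = 38.118/32.07 = 1.189
Ratios (÷ 1.189): C 3.999, H 4.000, S 1.000
→ C4H4S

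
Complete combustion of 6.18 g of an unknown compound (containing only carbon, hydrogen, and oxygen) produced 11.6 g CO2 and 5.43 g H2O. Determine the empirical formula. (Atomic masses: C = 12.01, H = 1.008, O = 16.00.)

mol C = 11.6 / 44.01 = 0.2636; mass C = 0.2636 × 12.01 = 3.166 g
mol H = 2 × (5.43 / 18.02) = 0.6027; mass H = 0.6027 × 1.008 = 0.6075 g
mass O = 6.18 − (3.773) = 2.407 g → mol O = 0.1504
Smallest is O at 0.1504 mol; normalising gives C 1.752, H 4.006, O 1.000
×4: C 7.01, H 16.02, O 4.00 → C7H16O4

C7H16O4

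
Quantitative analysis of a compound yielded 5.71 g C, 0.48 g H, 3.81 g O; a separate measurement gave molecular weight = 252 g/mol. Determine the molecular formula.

C12H12O6

Moles — C: 5.71 / 12.01 = 0.4754 mol; H: 0.48 / 1.008 = 0.4762 mol; O: 3.81 / 16.00 = 0.2381 mol
Divide by the smallest (0.2381 mol O): C 1.997, H 2.000, O 1.000
→ C2H2O
Empirical-formula mass = 42.04 g/mol
n = 252 / 42.04 = 5.99 ≈ 6
Molecular formula = (C2H2O)×6 = C12H12O6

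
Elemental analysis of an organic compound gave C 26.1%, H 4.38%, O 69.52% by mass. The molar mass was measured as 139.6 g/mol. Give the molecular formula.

C3H6O6

Assume 100 g: 26.1 g C, 4.38 g H, 69.52 g O.
n(C) = 26.1/12.01 = 2.173, n(H) = 4.38/1.008 = 4.345, n(O) = 69.52/16.00 = 4.345
Ratios (÷ 2.173): C 1.000, H 1.999, O 1.999
→ CH2O2
Empirical-formula mass = 46.03 g/mol
n = 139.6 / 46.03 = 3.03 ≈ 3
Molecular formula = (CH2O2)×3 = C3H6O6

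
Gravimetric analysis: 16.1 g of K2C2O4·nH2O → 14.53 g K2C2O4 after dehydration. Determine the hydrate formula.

Mass of water lost = 16.1 − 14.53 = 1.57 g → 1.57 / 18.02 = 0.08713 mol H2O
Molar mass of K2C2O4 = 166.22 g/mol → mol K2C2O4 = 14.53 / 166.22 = 0.08741
n = 0.08713 / 0.08741 = 1.00 ≈ 1 → K2C2O4·H2O

K2C2O4·H2O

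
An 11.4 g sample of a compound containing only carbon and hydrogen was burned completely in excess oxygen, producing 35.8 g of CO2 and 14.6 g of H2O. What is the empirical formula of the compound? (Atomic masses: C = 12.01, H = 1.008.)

mol C = 35.8 / 44.01 = 0.8135; mass C = 0.8135 × 12.01 = 9.770 g
mol H = 2 × (14.6 / 18.02) = 1.620; mass H = 1.620 × 1.008 = 1.633 g
Smallest is C at 0.8135 mol; normalising gives C 1.000, H 1.992
≈ 1:2 → CH2

CH2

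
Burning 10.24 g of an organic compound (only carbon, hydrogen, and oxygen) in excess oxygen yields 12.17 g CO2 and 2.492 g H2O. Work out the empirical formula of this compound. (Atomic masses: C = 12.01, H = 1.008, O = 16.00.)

mol C = 12.17 / 44.01 = 0.2765; mass C = 0.2765 × 12.01 = 3.321 g
mol H = 2 × (2.492 / 18.02) = 0.2766; mass H = 0.2766 × 1.008 = 0.2788 g
mass O = 10.24 − (3.600) = 6.640 g → mol O = 0.4150
Smallest is C at 0.2765 mol; normalising gives C 1.000, H 1.000, O 1.501
×2: C 2.00, H 2.00, O 3.00 → C2H2O3

C2H2O3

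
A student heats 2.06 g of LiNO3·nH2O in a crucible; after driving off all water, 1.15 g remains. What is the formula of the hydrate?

LiNO3·3H2O

Mass of water lost = 2.06 − 1.15 = 0.91 g → 0.91 / 18.02 = 0.0505 mol H2O
Molar mass of LiNO3 = 68.95 g/mol → mol LiNO3 = 1.15 / 68.95 = 0.01668
n = 0.0505 / 0.01668 = 3.03 ≈ 3 → LiNO3·3H2O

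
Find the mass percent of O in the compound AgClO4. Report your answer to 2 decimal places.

30.87%

Molar mass = 1(107.87) + 1(35.45) + 4(16.00) = 207.320 g/mol
Mass of O per mole = 4 × 16.00 = 64.000 g
% O = 64.000 / 207.320 × 100 = 30.87%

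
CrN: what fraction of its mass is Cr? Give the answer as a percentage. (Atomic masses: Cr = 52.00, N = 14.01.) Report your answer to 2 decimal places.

78.78%

Molar mass = 1(52.00) + 1(14.01) = 66.010 g/mol
Mass of Cr per mole = 1 × 52.00 = 52.000 g
% Cr = 52.000 / 66.010 × 100 = 78.78%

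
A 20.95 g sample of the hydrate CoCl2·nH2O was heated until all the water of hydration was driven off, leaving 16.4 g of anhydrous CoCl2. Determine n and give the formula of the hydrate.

Mass of water lost = 20.95 − 16.4 = 4.55 g → 4.55 / 18.02 = 0.2525 mol H2O
Molar mass of CoCl2 = 129.83 g/mol → mol CoCl2 = 16.4 / 129.83 = 0.1263
n = 0.2525 / 0.1263 = 2.00 ≈ 2 → CoCl2·2H2O

CoCl2·2H2O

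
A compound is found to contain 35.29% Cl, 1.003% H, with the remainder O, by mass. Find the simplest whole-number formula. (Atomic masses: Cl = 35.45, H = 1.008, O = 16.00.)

Assume 100 g: 35.29 g Cl, 1.003 g H, 63.707 g O.
n(Cl) = 35.29/35.45 = 0.9955, n(H) = 1.003/1.008 = 0.995, n(O) = 63.707/16.00 = 3.982
Ratios (÷ 0.995): Cl 1.000, H 1.000, O 4.002
≈ 1:1:4 → ClHO4

ClHO4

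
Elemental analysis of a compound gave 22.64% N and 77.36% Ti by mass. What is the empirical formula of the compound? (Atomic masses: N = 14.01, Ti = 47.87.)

Assume 100 g: 22.64 g N, 77.36 g Ti.
n(N) = 22.64/14.01 = 1.616, n(Ti) = 77.36/47.87 = 1.616
Smallest is N at 1.616 mol; normalising gives N 1.000, Ti 1.000
Ratio ≈ 1:1, so the empirical formula is NTi

NTi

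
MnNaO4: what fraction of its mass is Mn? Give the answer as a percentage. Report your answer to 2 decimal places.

38.71%

Molar mass = 1(54.94) + 1(22.99) + 4(16.00) = 141.930 g/mol
Mass of Mn per mole = 1 × 54.94 = 54.940 g
% Mn = 54.940 / 141.930 × 100 = 38.71%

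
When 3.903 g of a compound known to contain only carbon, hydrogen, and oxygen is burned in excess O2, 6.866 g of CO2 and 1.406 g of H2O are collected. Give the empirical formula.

C4H4O3

mol C = 6.866 / 44.01 = 0.1560; mass C = 0.1560 × 12.01 = 1.874 g
mol H = 2 × (1.406 / 18.02) = 0.1560; mass H = 0.1560 × 1.008 = 0.1573 g
mass O = 3.903 − (2.031) = 1.872 g → mol O = 0.1170
Divide by the smallest (0.117 mol O): C 1.333, H 1.334, O 1.000
Multiply by 3: C 4.00, H 4.00, O 3.00 → C4H4O3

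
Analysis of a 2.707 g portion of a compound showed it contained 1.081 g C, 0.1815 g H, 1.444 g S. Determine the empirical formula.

Moles — C: 1.081 / 12.01 = 0.09001 mol; H: 0.1815 / 1.008 = 0.1801 mol; S: 1.444 / 32.07 = 0.04503 mol
Ratios (÷ 0.04503): C 1.999, H 3.999, S 1.000
≈ 2:4:1 → C2H4S

C2H4S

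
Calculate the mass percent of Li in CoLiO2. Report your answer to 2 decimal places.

Molar mass = 1(58.93) + 1(6.94) + 2(16.00) = 97.870 g/mol
Mass of Li per mole = 1 × 6.94 = 6.940 g
% Li = 6.940 / 97.870 × 100 = 7.09%

7.09%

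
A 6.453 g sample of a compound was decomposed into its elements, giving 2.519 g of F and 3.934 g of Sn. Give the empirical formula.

Moles — F: 2.519 / 19.00 = 0.1326 mol; Sn: 3.934 / 118.71 = 0.03314 mol
Smallest is Sn at 0.03314 mol; normalising gives F 4.001, Sn 1.000
≈ 4:1 → F4Sn

F4Sn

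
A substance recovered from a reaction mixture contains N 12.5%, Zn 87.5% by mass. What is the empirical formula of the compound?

N2Zn3

Assume 100 g: 12.5 g N, 87.5 g Zn.
Moles — N: 12.5 / 14.01 = 0.8922 mol; Zn: 87.5 / 65.38 = 1.338 mol
Ratios (÷ 0.8922): N 1.000, Zn 1.500
×2: N 2.00, Zn 3.00 → N2Zn3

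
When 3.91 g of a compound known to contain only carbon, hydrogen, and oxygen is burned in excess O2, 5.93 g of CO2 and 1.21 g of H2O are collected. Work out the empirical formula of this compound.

mol C = 5.93 / 44.01 = 0.1347; mass C = 0.1347 × 12.01 = 1.618 g
mol H = 2 × (1.21 / 18.02) = 0.1343; mass H = 0.1343 × 1.008 = 0.1354 g
mass O = 3.91 − (1.754) = 2.156 g → mol O = 0.1348
Smallest is H at 0.1343 mol; normalising gives C 1.003, H 1.000, O 1.004
→ CHO

CHO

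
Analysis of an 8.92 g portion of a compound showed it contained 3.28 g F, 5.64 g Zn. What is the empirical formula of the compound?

F2Zn

Moles — F: 3.28 / 19.00 = 0.1726 mol; Zn: 5.64 / 65.38 = 0.08626 mol
Smallest is Zn at 0.08626 mol; normalising gives F 2.001, Zn 1.000
→ F2Zn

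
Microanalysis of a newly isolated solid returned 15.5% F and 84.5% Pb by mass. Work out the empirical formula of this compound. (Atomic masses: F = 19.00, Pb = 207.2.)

F2Pb

Assume 100 g: 15.5 g F, 84.5 g Pb.
n(F) = 15.5/19.00 = 0.8158, n(Pb) = 84.5/207.2 = 0.4078
Smallest is Pb at 0.4078 mol; normalising gives F 2.000, Pb 1.000
Ratio ≈ 2:1, so the empirical formula is F2Pb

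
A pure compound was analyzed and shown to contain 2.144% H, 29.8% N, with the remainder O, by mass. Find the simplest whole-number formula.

HNO2

Assume 100 g: 2.144 g H, 29.8 g N, 68.056 g O.
Moles — H: 2.144 / 1.008 = 2.127 mol; N: 29.8 / 14.01 = 2.127 mol; O: 68.056 / 16.00 = 4.253 mol
Divide by the smallest (2.127 mol H): H 1.000, N 1.000, O 2.000
≈ 1:1:2 → HNO2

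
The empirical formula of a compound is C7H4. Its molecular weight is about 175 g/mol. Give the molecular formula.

C14H8

Empirical-formula mass = 88.10 g/mol
n = 175 / 88.10 = 1.99 ≈ 2
Molecular formula = (C7H4)2 = C14H8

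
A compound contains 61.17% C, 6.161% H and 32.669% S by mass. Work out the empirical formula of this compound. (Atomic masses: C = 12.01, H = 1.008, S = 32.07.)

C5H6S

Assume 100 g: 61.17 g C, 6.161 g H, 32.669 g S.
C: 61.17 g ÷ 12.01 g/mol = 5.093 mol
H: 6.161 g ÷ 1.008 g/mol = 6.112 mol
S: 32.669 g ÷ 32.07 g/mol = 1.019 mol
Smallest is S at 1.019 mol; normalising gives C 5.000, H 6.000, S 1.000
≈ 5:6:1 → C5H6S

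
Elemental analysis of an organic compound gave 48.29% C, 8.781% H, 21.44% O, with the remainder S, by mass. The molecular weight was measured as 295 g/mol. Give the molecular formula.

Assume 100 g: 48.29 g C, 8.781 g H, 21.44 g O, 21.489 g S.
n(C) = 48.29/12.01 = 4.021, n(H) = 8.781/1.008 = 8.711, n(O) = 21.44/16.00 = 1.34, n(S) = 21.489/32.07 = 0.6701
Smallest is S at 0.6701 mol; normalising gives C 6.001, H 13.001, O 2.000, S 1.000
≈ 6:13:2:1 → C6H13O2S
Empirical-formula mass = 149.23 g/mol
n = 295 / 149.23 = 1.98 ≈ 2
Molecular formula = (C6H13O2S)×2 = C12H26O4S2

C12H26O4S2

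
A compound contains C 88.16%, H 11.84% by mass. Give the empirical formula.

C5H8

Assume 100 g: 88.16 g C, 11.84 g H.
n(C) = 88.16/12.01 = 7.341, n(H) = 11.84/1.008 = 11.75
Smallest is C at 7.341 mol; normalising gives C 1.000, H 1.600
×5: C 5.00, H 8.00 → C5H8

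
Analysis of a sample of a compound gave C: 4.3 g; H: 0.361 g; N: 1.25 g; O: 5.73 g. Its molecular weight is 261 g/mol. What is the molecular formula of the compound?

C8H8N2O8

Moles — C: 4.3 / 12.01 = 0.358 mol; H: 0.361 / 1.008 = 0.3581 mol; N: 1.25 / 14.01 = 0.08922 mol; O: 5.73 / 16.00 = 0.3581 mol
Divide by the smallest (0.08922 mol N): C 4.013, H 4.014, N 1.000, O 4.014
≈ 4:4:1:4 → C4H4NO4
Empirical-formula mass = 130.08 g/mol
n = 261 / 130.08 = 2.01 ≈ 2
Molecular formula = (C4H4NO4)×2 = C8H8N2O8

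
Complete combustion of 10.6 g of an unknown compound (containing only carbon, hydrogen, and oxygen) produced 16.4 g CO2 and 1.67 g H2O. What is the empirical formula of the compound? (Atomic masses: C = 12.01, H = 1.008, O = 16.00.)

mol C = 16.4 / 44.01 = 0.3726; mass C = 0.3726 × 12.01 = 4.475 g
mol H = 2 × (1.67 / 18.02) = 0.1853; mass H = 0.1853 × 1.008 = 0.1868 g
mass O = 10.6 − (4.662) = 5.938 g → mol O = 0.3711
Divide by the smallest (0.1853 mol H): C 2.010, H 1.000, O 2.002
→ C2HO2

C2HO2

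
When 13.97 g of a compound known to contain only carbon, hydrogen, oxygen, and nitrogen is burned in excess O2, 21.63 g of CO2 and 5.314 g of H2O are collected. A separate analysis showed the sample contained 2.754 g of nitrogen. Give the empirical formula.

C5H6N2O3

mol C = 21.63 / 44.01 = 0.4915; mass C = 0.4915 × 12.01 = 5.903 g
mol H = 2 × (5.314 / 18.02) = 0.5898; mass H = 0.5898 × 1.008 = 0.5945 g
mol N = 2.754 / 14.01 = 0.1966
mass O = 13.97 − (9.251) = 4.719 g → mol O = 0.2949
Smallest is N at 0.1966 mol; normalising gives C 2.500, H 3.000, N 1.000, O 1.500
×2: C 5.00, H 6.00, N 2.00, O 3.00 → C5H6N2O3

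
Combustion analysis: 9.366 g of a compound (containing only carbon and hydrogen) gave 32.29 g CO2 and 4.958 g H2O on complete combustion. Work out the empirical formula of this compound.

mol C = 32.29 / 44.01 = 0.7337; mass C = 0.7337 × 12.01 = 8.812 g
mol H = 2 × (4.958 / 18.02) = 0.5503; mass H = 0.5503 × 1.008 = 0.5547 g
Smallest is H at 0.5503 mol; normalising gives C 1.333, H 1.000
Multiply by 3: C 4.00, H 3.00 → C4H3

C4H3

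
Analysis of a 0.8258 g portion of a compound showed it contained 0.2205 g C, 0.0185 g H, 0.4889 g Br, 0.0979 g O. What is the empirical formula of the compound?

C3H3BrO

Moles — C: 0.2205 / 12.01 = 0.01836 mol; H: 0.0185 / 1.008 = 0.01835 mol; Br: 0.4889 / 79.90 = 0.006119 mol; O: 0.0979 / 16.00 = 0.006119 mol
Divide by the smallest (0.006119 mol O): C 3.001, H 2.999, Br 1.000, O 1.000
→ C3H3BrO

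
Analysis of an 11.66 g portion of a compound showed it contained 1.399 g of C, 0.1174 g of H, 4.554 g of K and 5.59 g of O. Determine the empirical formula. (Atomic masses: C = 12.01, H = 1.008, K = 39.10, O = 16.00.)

C: 1.399 g ÷ 12.01 g/mol = 0.1165 mol
H: 0.1174 g ÷ 1.008 g/mol = 0.1165 mol
K: 4.554 g ÷ 39.10 g/mol = 0.1165 mol
O: 5.59 g ÷ 16.00 g/mol = 0.3494 mol
Smallest is H at 0.1165 mol; normalising gives C 1.000, H 1.000, K 1.000, O 3.000
→ CHKO3

CHKO3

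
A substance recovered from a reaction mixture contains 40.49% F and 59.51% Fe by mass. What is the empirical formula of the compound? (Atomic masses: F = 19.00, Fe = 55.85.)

Assume 100 g: 40.49 g F, 59.51 g Fe.
F: 40.49 g ÷ 19.00 g/mol = 2.131 mol
Fe: 59.51 g ÷ 55.85 g/mol = 1.066 mol
Smallest is Fe at 1.066 mol; normalising gives F 2.000, Fe 1.000
Ratio ≈ 2:1, so the empirical formula is F2Fe

F2Fe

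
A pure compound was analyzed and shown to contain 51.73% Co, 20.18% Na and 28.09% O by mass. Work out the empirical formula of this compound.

Assume 100 g: 51.73 g Co, 20.18 g Na, 28.09 g O.
Moles — Co: 51.73 / 58.93 = 0.8778 mol; Na: 20.18 / 22.99 = 0.8778 mol; O: 28.09 / 16.00 = 1.756 mol
Smallest is Na at 0.8778 mol; normalising gives Co 1.000, Na 1.000, O 2.000
→ CoNaO2

CoNaO2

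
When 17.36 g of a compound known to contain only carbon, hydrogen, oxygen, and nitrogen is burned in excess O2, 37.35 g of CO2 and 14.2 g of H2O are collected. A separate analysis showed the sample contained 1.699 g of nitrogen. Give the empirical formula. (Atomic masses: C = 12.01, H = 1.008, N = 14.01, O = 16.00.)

mol C = 37.35 / 44.01 = 0.8487; mass C = 0.8487 × 12.01 = 10.19 g
mol H = 2 × (14.2 / 18.02) = 1.576; mass H = 1.576 × 1.008 = 1.589 g
mol N = 1.699 / 14.01 = 0.1213
mass O = 17.36 − (13.48) = 3.880 g → mol O = 0.2425
Divide by the smallest (0.1213 mol N): C 6.998, H 12.996, N 1.000, O 2.000
≈ 7:13:1:2 → C7H13NO2

C7H13NO2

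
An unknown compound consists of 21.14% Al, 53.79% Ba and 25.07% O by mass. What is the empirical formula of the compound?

Al2BaO4

Assume 100 g: 21.14 g Al, 53.79 g Ba, 25.07 g O.
Al: 21.14 g ÷ 26.98 g/mol = 0.7835 mol
Ba: 53.79 g ÷ 137.33 g/mol = 0.3917 mol
O: 25.07 g ÷ 16.00 g/mol = 1.567 mol
Ratios (÷ 0.3917): Al 2.000, Ba 1.000, O 4.000
Ratio ≈ 2:1:4, so the empirical formula is Al2BaO4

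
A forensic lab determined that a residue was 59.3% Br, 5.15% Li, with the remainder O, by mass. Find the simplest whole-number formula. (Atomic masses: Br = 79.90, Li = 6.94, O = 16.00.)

BrLiO3

Assume 100 g: 59.3 g Br, 5.15 g Li, 35.55 g O.
Moles — Br: 59.3 / 79.90 = 0.7422 mol; Li: 5.15 / 6.94 = 0.7421 mol; O: 35.55 / 16.00 = 2.222 mol
Ratios (÷ 0.7421): Br 1.000, Li 1.000, O 2.994
→ BrLiO3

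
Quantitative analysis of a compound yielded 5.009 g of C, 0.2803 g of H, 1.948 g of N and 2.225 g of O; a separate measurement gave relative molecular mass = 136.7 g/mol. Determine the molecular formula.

C6H4N2O2

Moles — C: 5.009 / 12.01 = 0.4171 mol; H: 0.2803 / 1.008 = 0.2781 mol; N: 1.948 / 14.01 = 0.139 mol; O: 2.225 / 16.00 = 0.1391 mol
Ratios (÷ 0.139): C 3.000, H 2.000, N 1.000, O 1.000
→ C3H2NO
Empirical-formula mass = 68.06 g/mol
n = 136.7 / 68.06 = 2.01 ≈ 2
Molecular formula = (C3H2NO)×2 = C6H4N2O2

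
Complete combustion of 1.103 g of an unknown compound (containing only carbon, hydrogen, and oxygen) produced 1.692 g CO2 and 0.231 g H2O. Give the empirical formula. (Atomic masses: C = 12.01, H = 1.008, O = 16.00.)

mol C = 1.692 / 44.01 = 0.03845; mass C = 0.03845 × 12.01 = 0.4617 g
mol H = 2 × (0.231 / 18.02) = 0.02564; mass H = 0.02564 × 1.008 = 0.02584 g
mass O = 1.103 − (0.4876) = 0.6154 g → mol O = 0.03846
Smallest is H at 0.02564 mol; normalising gives C 1.500, H 1.000, O 1.500
Scaling by 2: C 3.00, H 2.00, O 3.00 → C3H2O3

C3H2O3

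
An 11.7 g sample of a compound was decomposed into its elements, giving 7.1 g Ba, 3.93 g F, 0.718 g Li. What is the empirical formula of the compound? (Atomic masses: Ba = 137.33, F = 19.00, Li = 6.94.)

BaF4Li2

Ba: 7.1 g ÷ 137.33 g/mol = 0.0517 mol
F: 3.93 g ÷ 19.00 g/mol = 0.2068 mol
Li: 0.718 g ÷ 6.94 g/mol = 0.1035 mol
Divide by the smallest (0.0517 mol Ba): Ba 1.000, F 4.001, Li 2.001
→ BaF4Li2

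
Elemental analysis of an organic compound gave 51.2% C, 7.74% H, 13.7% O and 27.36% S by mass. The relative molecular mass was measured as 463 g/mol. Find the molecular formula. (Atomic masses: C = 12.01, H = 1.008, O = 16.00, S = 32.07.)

Assume 100 g: 51.2 g C, 7.74 g H, 13.7 g O, 27.36 g S.
n(C) = 51.2/12.01 = 4.263, n(H) = 7.74/1.008 = 7.679, n(O) = 13.7/16.00 = 0.8562, n(S) = 27.36/32.07 = 0.8531
Divide by the smallest (0.8531 mol S): C 4.997, H 9.000, O 1.004, S 1.000
Ratio ≈ 5:9:1:1, so the empirical formula is C5H9OS
Empirical-formula mass = 117.19 g/mol
n = 463 / 117.19 = 3.95 ≈ 4
Molecular formula = (C5H9OS)×4 = C20H36O4S4

C20H36O4S4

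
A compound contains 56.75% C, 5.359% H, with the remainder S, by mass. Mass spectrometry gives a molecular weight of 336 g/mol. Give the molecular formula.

Assume 100 g: 56.75 g C, 5.359 g H, 37.891 g S.
n(C) = 56.75/12.01 = 4.725, n(H) = 5.359/1.008 = 5.316, n(S) = 37.891/32.07 = 1.182
Ratios (÷ 1.182): C 3.999, H 4.500, S 1.000
Scaling by 2: C 8.00, H 9.00, S 2.00 → C8H9S2
Empirical-formula mass = 169.29 g/mol
n = 336 / 169.29 = 1.98 ≈ 2
Molecular formula = (C8H9S2)×2 = C16H18S4

C16H18S4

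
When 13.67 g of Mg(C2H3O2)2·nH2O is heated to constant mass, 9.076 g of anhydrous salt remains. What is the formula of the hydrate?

Mg(C2H3O2)2·4H2O

Mass of water lost = 13.67 − 9.076 = 4.594 g → 4.594 / 18.02 = 0.2549 mol H2O
Molar mass of Mg(C2H3O2)2 = 142.40 g/mol → mol Mg(C2H3O2)2 = 9.076 / 142.40 = 0.06374
n = 0.2549 / 0.06374 = 4.00 ≈ 4 → Mg(C2H3O2)2·4H2O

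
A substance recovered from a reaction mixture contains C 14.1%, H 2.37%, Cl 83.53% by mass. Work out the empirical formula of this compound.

CH2Cl2

Assume 100 g: 14.1 g C, 2.37 g H, 83.53 g Cl.
n(C) = 14.1/12.01 = 1.174, n(H) = 2.37/1.008 = 2.351, n(Cl) = 83.53/35.45 = 2.356
Smallest is C at 1.174 mol; normalising gives C 1.000, H 2.003, Cl 2.007
≈ 1:2:2 → CH2Cl2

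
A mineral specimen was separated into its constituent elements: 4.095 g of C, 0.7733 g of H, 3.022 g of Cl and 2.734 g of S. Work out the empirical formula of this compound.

n(C) = 4.095/12.01 = 0.341, n(H) = 0.7733/1.008 = 0.7672, n(Cl) = 3.022/35.45 = 0.08525, n(S) = 2.734/32.07 = 0.08525
Ratios (÷ 0.08525): C 4.000, H 8.999, Cl 1.000, S 1.000
→ C4H9ClS

C4H9ClS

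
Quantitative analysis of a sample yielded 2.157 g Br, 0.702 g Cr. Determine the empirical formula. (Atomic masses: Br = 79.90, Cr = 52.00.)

Br: 2.157 g ÷ 79.90 g/mol = 0.027 mol
Cr: 0.702 g ÷ 52.00 g/mol = 0.0135 mol
Divide by the smallest (0.0135 mol Cr): Br 2.000, Cr 1.000
Ratio ≈ 2:1, so the empirical formula is Br2Cr

Br2Cr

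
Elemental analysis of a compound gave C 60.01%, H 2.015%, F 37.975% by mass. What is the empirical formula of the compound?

Assume 100 g: 60.01 g C, 2.015 g H, 37.975 g F.
C: 60.01 g ÷ 12.01 g/mol = 4.997 mol
H: 2.015 g ÷ 1.008 g/mol = 1.999 mol
F: 37.975 g ÷ 19.00 g/mol = 1.999 mol
Smallest is F at 1.999 mol; normalising gives C 2.500, H 1.000, F 1.000
Multiply by 2: C 5.00, H 2.00, F 2.00 → C5H2F2

C5H2F2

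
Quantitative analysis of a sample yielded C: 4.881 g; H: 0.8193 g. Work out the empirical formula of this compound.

n(C) = 4.881/12.01 = 0.4064, n(H) = 0.8193/1.008 = 0.8128
Smallest is C at 0.4064 mol; normalising gives C 1.000, H 2.000
→ CH2

CH2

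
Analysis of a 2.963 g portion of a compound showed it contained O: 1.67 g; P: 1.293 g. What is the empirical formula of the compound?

O: 1.67 g ÷ 16.00 g/mol = 0.1044 mol
P: 1.293 g ÷ 30.97 g/mol = 0.04175 mol
Divide by the smallest (0.04175 mol P): O 2.500, P 1.000
Multiply by 2: O 5.00, P 2.00 → O5P2

O5P2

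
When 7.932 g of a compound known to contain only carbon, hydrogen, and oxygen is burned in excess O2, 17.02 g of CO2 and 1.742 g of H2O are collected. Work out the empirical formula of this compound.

mol C = 17.02 / 44.01 = 0.3867; mass C = 0.3867 × 12.01 = 4.645 g
mol H = 2 × (1.742 / 18.02) = 0.1933; mass H = 0.1933 × 1.008 = 0.1949 g
mass O = 7.932 − (4.840) = 3.092 g → mol O = 0.1933
Ratios (÷ 0.1933): C 2.001, H 1.000, O 1.000
→ C2HO

C2HO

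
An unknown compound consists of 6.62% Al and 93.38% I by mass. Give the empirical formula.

Assume 100 g: 6.62 g Al, 93.38 g I.
n(Al) = 6.62/26.98 = 0.2454, n(I) = 93.38/126.90 = 0.7359
Ratios (÷ 0.2454): Al 1.000, I 2.999
≈ 1:3 → AlI3

AlI3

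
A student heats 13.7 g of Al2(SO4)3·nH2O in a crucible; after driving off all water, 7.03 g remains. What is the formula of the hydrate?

Al2(SO4)3·18H2O

Mass of water lost = 13.7 − 7.03 = 6.67 g → 6.67 / 18.02 = 0.3701 mol H2O
Molar mass of Al2(SO4)3 = 342.17 g/mol → mol Al2(SO4)3 = 7.03 / 342.17 = 0.02055
n = 0.3701 / 0.02055 = 18.02 ≈ 18 → Al2(SO4)3·18H2O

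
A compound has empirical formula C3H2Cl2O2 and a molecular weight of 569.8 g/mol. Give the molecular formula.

C12H8Cl8O8

Empirical-formula mass = 140.95 g/mol
n = 569.8 / 140.95 = 4.04 ≈ 4
Molecular formula = (C3H2Cl2O2)4 = C12H8Cl8O8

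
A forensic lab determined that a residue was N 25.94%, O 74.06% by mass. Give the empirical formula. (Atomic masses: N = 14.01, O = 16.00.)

N2O5

Assume 100 g: 25.94 g N, 74.06 g O.
n(N) = 25.94/14.01 = 1.852, n(O) = 74.06/16.00 = 4.629
Divide by the smallest (1.852 mol N): N 1.000, O 2.500
×2: N 2.00, O 5.00 → N2O5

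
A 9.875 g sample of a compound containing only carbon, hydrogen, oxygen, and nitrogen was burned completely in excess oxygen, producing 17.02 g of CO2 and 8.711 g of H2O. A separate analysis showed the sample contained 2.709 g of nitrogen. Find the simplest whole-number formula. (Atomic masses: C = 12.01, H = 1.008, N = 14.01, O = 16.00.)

mol C = 17.02 / 44.01 = 0.3867; mass C = 0.3867 × 12.01 = 4.645 g
mol H = 2 × (8.711 / 18.02) = 0.9668; mass H = 0.9668 × 1.008 = 0.9745 g
mol N = 2.709 / 14.01 = 0.1934
mass O = 9.875 − (8.328) = 1.547 g → mol O = 0.09668
Ratios (÷ 0.09668): C 4.000, H 10.001, N 2.000, O 1.000
→ C4H10N2O

C4H10N2O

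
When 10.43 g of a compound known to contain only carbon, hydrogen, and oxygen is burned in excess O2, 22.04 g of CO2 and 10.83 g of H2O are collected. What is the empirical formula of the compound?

mol C = 22.04 / 44.01 = 0.5008; mass C = 0.5008 × 12.01 = 6.015 g
mol H = 2 × (10.83 / 18.02) = 1.202; mass H = 1.202 × 1.008 = 1.212 g
mass O = 10.43 − (7.226) = 3.204 g → mol O = 0.2002
Ratios (÷ 0.2002): C 2.501, H 6.003, O 1.000
Scaling by 2: C 5.00, H 12.01, O 2.00 → C5H12O2

C5H12O2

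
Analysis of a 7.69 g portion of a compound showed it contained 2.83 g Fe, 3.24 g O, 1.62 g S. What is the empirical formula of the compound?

FeO4S

Moles — Fe: 2.83 / 55.85 = 0.05067 mol; O: 3.24 / 16.00 = 0.2025 mol; S: 1.62 / 32.07 = 0.05051 mol
Divide by the smallest (0.05051 mol S): Fe 1.003, O 4.009, S 1.000
→ FeO4S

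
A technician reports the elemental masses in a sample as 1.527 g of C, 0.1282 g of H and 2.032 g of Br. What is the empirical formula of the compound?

Moles — C: 1.527 / 12.01 = 0.1271 mol; H: 0.1282 / 1.008 = 0.1272 mol; Br: 2.032 / 79.90 = 0.02543 mol
Smallest is Br at 0.02543 mol; normalising gives C 4.999, H 5.001, Br 1.000
≈ 5:5:1 → C5H5Br

C5H5Br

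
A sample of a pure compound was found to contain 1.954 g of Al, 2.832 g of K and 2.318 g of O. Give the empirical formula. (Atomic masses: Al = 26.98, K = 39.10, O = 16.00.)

AlKO2

Al: 1.954 g ÷ 26.98 g/mol = 0.07242 mol
K: 2.832 g ÷ 39.10 g/mol = 0.07243 mol
O: 2.318 g ÷ 16.00 g/mol = 0.1449 mol
Ratios (÷ 0.07242): Al 1.000, K 1.000, O 2.000
Ratio ≈ 1:1:2, so the empirical formula is AlKO2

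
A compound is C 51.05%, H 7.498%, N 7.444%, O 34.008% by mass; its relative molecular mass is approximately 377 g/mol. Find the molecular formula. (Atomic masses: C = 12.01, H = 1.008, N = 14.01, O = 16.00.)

C16H28N2O8

Assume 100 g: 51.05 g C, 7.498 g H, 7.444 g N, 34.008 g O.
n(C) = 51.05/12.01 = 4.251, n(H) = 7.498/1.008 = 7.438, n(N) = 7.444/14.01 = 0.5313, n(O) = 34.008/16.00 = 2.126
Divide by the smallest (0.5313 mol N): C 8.000, H 14.000, N 1.000, O 4.000
≈ 8:14:1:4 → C8H14NO4
Empirical-formula mass = 188.20 g/mol
n = 377 / 188.20 = 2.00 ≈ 2
Molecular formula = (C8H14NO4)×2 = C16H28N2O8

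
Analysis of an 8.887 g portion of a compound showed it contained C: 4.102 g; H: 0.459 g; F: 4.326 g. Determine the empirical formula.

C3H4F2

Moles — C: 4.102 / 12.01 = 0.3415 mol; H: 0.459 / 1.008 = 0.4554 mol; F: 4.326 / 19.00 = 0.2277 mol
Smallest is F at 0.2277 mol; normalising gives C 1.500, H 2.000, F 1.000
Scaling by 2: C 3.00, H 4.00, F 2.00 → C3H4F2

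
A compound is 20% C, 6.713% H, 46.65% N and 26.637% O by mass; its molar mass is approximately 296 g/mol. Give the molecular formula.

C5H20N10O5

Assume 100 g: 20 g C, 6.713 g H, 46.65 g N, 26.637 g O.
Moles — C: 20 / 12.01 = 1.665 mol; H: 6.713 / 1.008 = 6.66 mol; N: 46.65 / 14.01 = 3.33 mol; O: 26.637 / 16.00 = 1.665 mol
Ratios (÷ 1.665): C 1.000, H 4.000, N 2.000, O 1.000
Ratio ≈ 1:4:2:1, so the empirical formula is CH4N2O
Empirical-formula mass = 60.06 g/mol
n = 296 / 60.06 = 4.93 ≈ 5
Molecular formula = (CH4N2O)×5 = C5H20N10O5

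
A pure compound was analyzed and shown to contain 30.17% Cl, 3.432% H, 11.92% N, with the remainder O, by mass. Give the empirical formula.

ClH4NO4

Assume 100 g: 30.17 g Cl, 3.432 g H, 11.92 g N, 54.478 g O.
Moles — Cl: 30.17 / 35.45 = 0.8511 mol; H: 3.432 / 1.008 = 3.405 mol; N: 11.92 / 14.01 = 0.8508 mol; O: 54.478 / 16.00 = 3.405 mol
Divide by the smallest (0.8508 mol N): Cl 1.000, H 4.002, N 1.000, O 4.002
≈ 1:4:1:4 → ClH4NO4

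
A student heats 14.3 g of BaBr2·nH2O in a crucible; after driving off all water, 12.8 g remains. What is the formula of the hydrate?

Mass of water lost = 14.3 − 12.8 = 1.5 g → 1.5 / 18.02 = 0.08324 mol H2O
Molar mass of BaBr2 = 297.13 g/mol → mol BaBr2 = 12.8 / 297.13 = 0.04308
n = 0.08324 / 0.04308 = 1.93 ≈ 2 → BaBr2·2H2O

BaBr2·2H2O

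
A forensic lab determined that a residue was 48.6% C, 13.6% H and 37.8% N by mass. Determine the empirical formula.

Assume 100 g: 48.6 g C, 13.6 g H, 37.8 g N.
C: 48.6 g ÷ 12.01 g/mol = 4.047 mol
H: 13.6 g ÷ 1.008 g/mol = 13.49 mol
N: 37.8 g ÷ 14.01 g/mol = 2.698 mol
Ratios (÷ 2.698): C 1.500, H 5.001, N 1.000
Scaling by 2: C 3.00, H 10.00, N 2.00 → C3H10N2

C3H10N2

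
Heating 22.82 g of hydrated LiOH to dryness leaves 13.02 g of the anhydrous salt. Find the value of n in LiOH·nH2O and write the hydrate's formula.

LiOH·H2O

Mass of water lost = 22.82 − 13.02 = 9.8 g → 9.8 / 18.02 = 0.5438 mol H2O
Molar mass of LiOH = 23.95 g/mol → mol LiOH = 13.02 / 23.95 = 0.5437
n = 0.5438 / 0.5437 = 1.00 ≈ 1 → LiOH·H2O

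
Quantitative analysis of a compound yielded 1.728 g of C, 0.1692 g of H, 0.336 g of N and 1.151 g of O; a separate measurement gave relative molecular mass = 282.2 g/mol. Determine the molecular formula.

Moles — C: 1.728 / 12.01 = 0.1439 mol; H: 0.1692 / 1.008 = 0.1679 mol; N: 0.336 / 14.01 = 0.02398 mol; O: 1.151 / 16.00 = 0.07194 mol
Smallest is N at 0.02398 mol; normalising gives C 5.999, H 6.999, N 1.000, O 3.000
→ C6H7NO3
Empirical-formula mass = 141.13 g/mol
n = 282.2 / 141.13 = 2.00 ≈ 2
Molecular formula = (C6H7NO3)×2 = C12H14N2O6

C12H14N2O6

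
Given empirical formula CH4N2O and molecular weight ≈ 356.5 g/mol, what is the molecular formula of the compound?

C6H24N12O6

Empirical-formula mass = 60.06 g/mol
n = 356.5 / 60.06 = 5.94 ≈ 6
Molecular formula = (CH4N2O)6 = C6H24N12O6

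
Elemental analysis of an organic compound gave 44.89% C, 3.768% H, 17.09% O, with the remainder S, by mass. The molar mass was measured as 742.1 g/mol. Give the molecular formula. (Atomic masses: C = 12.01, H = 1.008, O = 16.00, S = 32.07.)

C28H28O8S8

Assume 100 g: 44.89 g C, 3.768 g H, 17.09 g O, 34.252 g S.
C: 44.89 g ÷ 12.01 g/mol = 3.738 mol
H: 3.768 g ÷ 1.008 g/mol = 3.738 mol
O: 17.09 g ÷ 16.00 g/mol = 1.068 mol
S: 34.252 g ÷ 32.07 g/mol = 1.068 mol
Smallest is S at 1.068 mol; normalising gives C 3.500, H 3.500, O 1.000, S 1.000
Multiply by 2: C 7.00, H 7.00, O 2.00, S 2.00 → C7H7O2S2
Empirical-formula mass = 187.27 g/mol
n = 742.1 / 187.27 = 3.96 ≈ 4
Molecular formula = (C7H7O2S2)×4 = C28H28O8S8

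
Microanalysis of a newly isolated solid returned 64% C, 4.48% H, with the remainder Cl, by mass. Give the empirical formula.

C6H5Cl

Assume 100 g: 64 g C, 4.48 g H, 31.52 g Cl.
Moles — C: 64 / 12.01 = 5.329 mol; H: 4.48 / 1.008 = 4.444 mol; Cl: 31.52 / 35.45 = 0.8891 mol
Smallest is Cl at 0.8891 mol; normalising gives C 5.993, H 4.999, Cl 1.000
Ratio ≈ 6:5:1, so the empirical formula is C6H5Cl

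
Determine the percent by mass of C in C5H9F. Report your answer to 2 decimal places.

68.14%

Molar mass = 5(12.01) + 9(1.008) + 1(19.00) = 88.122 g/mol
Mass of C per mole = 5 × 12.01 = 60.050 g
% C = 60.050 / 88.122 × 100 = 68.14%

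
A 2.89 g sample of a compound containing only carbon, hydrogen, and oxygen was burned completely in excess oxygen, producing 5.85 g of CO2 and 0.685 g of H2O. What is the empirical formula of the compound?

C7H4O4

mol C = 5.85 / 44.01 = 0.1329; mass C = 0.1329 × 12.01 = 1.596 g
mol H = 2 × (0.685 / 18.02) = 0.07603; mass H = 0.07603 × 1.008 = 0.07663 g
mass O = 2.89 − (1.673) = 1.217 g → mol O = 0.07606
Smallest is H at 0.07603 mol; normalising gives C 1.748, H 1.000, O 1.000
×4: C 6.99, H 4.00, O 4.00 → C7H4O4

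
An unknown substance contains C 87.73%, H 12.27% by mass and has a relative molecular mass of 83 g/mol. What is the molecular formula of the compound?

C6H10

Assume 100 g: 87.73 g C, 12.27 g H.
Moles — C: 87.73 / 12.01 = 7.305 mol; H: 12.27 / 1.008 = 12.17 mol
Ratios (÷ 7.305): C 1.000, H 1.666
Multiply by 3: C 3.00, H 5.00 → C3H5
Empirical-formula mass = 41.07 g/mol
n = 83 / 41.07 = 2.02 ≈ 2
Molecular formula = (C3H5)×2 = C6H10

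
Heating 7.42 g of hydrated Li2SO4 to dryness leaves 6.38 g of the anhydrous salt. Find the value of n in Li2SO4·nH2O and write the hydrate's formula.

Li2SO4·H2O

Mass of water lost = 7.42 − 6.38 = 1.04 g → 1.04 / 18.02 = 0.05771 mol H2O
Molar mass of Li2SO4 = 109.95 g/mol → mol Li2SO4 = 6.38 / 109.95 = 0.05803
n = 0.05771 / 0.05803 = 0.99 ≈ 1 → Li2SO4·H2O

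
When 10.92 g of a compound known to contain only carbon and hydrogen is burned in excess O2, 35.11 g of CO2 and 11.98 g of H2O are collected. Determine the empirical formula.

mol C = 35.11 / 44.01 = 0.7978; mass C = 0.7978 × 12.01 = 9.581 g
mol H = 2 × (11.98 / 18.02) = 1.330; mass H = 1.330 × 1.008 = 1.340 g
Divide by the smallest (0.7978 mol C): C 1.000, H 1.667
Scaling by 3: C 3.00, H 5.00 → C3H5

C3H5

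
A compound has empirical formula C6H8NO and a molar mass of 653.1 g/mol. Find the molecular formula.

Empirical-formula mass = 110.13 g/mol
n = 653.1 / 110.13 = 5.93 ≈ 6
Molecular formula = (C6H8NO)6 = C36H48N6O6

C36H48N6O6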